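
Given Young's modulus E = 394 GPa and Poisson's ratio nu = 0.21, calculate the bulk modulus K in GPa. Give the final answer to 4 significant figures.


K = E / (3*(1-2*nu))
K = 394 / (3*(1-2*0.21))
K = 226.4 GPa


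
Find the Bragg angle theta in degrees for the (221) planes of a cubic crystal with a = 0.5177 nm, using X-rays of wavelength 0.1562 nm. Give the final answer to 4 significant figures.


d = a / sqrt(h^2+k^2+l^2)
d = 0.5177 / sqrt(9) = 0.172567 nm
lambda = 2*d*sin(theta)  =>  sin(theta) = lambda / (2*d)
sin(theta) = 0.1562 / (2 * 0.172567) = 0.452579
theta = 26.91 deg


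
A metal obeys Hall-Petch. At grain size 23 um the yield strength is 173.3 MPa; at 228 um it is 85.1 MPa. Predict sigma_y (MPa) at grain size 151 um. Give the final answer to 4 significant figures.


sigma_y = sigma0 + k / sqrt(d)
1/sqrt(d1) = 1/sqrt(2.3e-05) = 208.514;  1/sqrt(d2) = 66.2266
k = (sigma1 - sigma2) / (1/sqrt(d1) - 1/sqrt(d2)) = (173.3 - 85.1) / (208.514 - 66.2266) = 0.61987 MPa*m^0.5
sigma0 = sigma1 - k/sqrt(d1) = 173.3 - 0.61987*208.514 = 44.0481 MPa
sigma_y(d3) = 44.0481 + 0.61987 / sqrt(1.51e-04) = 94.49 MPa


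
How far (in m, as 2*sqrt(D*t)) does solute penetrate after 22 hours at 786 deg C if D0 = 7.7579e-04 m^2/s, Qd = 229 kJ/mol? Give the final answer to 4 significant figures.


Step 1: D = D0 * exp(-Qd/(R*T))
T = 1059.15 K
D = 7.7579e-04 * exp(-229e3 / (8.314 * 1059.15)) = 3.94118e-15 m^2/s
Step 2: L = 2*sqrt(D*t)
t = 22 h = 79200 s
L = 2*sqrt(3.94118e-15 * 79200) = 3.534e-05 m


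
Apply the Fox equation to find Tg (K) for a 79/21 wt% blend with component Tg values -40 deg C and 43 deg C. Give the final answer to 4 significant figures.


1/Tg = w1/Tg1 + w2/Tg2 (in Kelvin)
Tg1 = 233.15 K, Tg2 = 316.15 K
1/Tg = 0.79/233.15 + 0.21/316.15
Tg = 246.8 K


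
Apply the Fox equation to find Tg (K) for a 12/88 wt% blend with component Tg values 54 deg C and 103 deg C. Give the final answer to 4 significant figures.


1/Tg = w1/Tg1 + w2/Tg2 (in Kelvin)
Tg1 = 327.15 K, Tg2 = 376.15 K
1/Tg = 0.12/327.15 + 0.88/376.15
Tg = 369.5 K


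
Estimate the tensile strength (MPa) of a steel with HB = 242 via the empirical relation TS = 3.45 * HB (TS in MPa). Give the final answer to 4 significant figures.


TS (MPa) = 3.45 * HB
TS = 3.45 * 242
TS = 834.9 MPa


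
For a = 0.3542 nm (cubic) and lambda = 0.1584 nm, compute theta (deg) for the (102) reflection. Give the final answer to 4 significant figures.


d = a / sqrt(h^2+k^2+l^2)
d = 0.3542 / sqrt(5) = 0.158403 nm
lambda = 2*d*sin(theta)  =>  sin(theta) = lambda / (2*d)
sin(theta) = 0.1584 / (2 * 0.158403) = 0.49999
theta = 30 deg


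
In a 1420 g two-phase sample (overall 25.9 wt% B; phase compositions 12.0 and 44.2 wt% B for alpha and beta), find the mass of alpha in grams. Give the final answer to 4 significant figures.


f_alpha = (C_beta - C0) / (C_beta - C_alpha)
f_alpha = (44.2 - 25.9) / (44.2 - 12.0) = 0.568323
m_alpha = f_alpha * m_total = 0.568323 * 1420 = 807 g


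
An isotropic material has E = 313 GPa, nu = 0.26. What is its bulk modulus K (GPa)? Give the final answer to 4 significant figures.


K = E / (3*(1-2*nu))
K = 313 / (3*(1-2*0.26))
K = 217.4 GPa


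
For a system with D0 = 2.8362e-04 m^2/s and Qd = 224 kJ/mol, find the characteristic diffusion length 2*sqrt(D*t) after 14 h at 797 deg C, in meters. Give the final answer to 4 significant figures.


Step 1: D = D0 * exp(-Qd/(R*T))
T = 1070.15 K
D = 2.8362e-04 * exp(-224e3 / (8.314 * 1070.15)) = 3.30197e-15 m^2/s
Step 2: L = 2*sqrt(D*t)
t = 14 h = 50400 s
L = 2*sqrt(3.30197e-15 * 50400) = 2.58e-05 m


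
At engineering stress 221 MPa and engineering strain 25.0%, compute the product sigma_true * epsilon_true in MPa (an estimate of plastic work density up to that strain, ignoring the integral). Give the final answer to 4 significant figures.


sigma_true = sigma_eng * (1 + epsilon_eng)
sigma_true = 221 * (1 + 0.25) = 276.25 MPa
epsilon_true = ln(1 + epsilon_eng)
epsilon_true = ln(1 + 0.25) = 0.223144
sigma_true * epsilon_true = 276.25 * 0.223144 = 61.64 MPa


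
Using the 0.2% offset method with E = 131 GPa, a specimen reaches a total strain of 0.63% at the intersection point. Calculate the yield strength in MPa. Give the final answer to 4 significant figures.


Offset strain = 0.002
Elastic strain at yield = total_strain - offset = 6.3e-03 - 0.002 = 4.3e-03
sigma_y = E * elastic_strain = 131000 * 4.3e-03
sigma_y = 563.3 MPa


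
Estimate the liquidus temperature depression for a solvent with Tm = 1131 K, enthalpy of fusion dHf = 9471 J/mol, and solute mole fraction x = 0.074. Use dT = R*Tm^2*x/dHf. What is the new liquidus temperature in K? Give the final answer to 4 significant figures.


dT = R*Tm^2*x / dHf
dT = 8.314 * 1131^2 * 0.074 / 9471
dT = 83.0943 K
T_new = 1131 - 83.0943 = 1048 K


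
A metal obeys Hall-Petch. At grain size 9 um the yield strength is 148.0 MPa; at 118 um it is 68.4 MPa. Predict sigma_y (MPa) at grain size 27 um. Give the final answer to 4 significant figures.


sigma_y = sigma0 + k / sqrt(d)
1/sqrt(d1) = 1/sqrt(9e-06) = 333.333;  1/sqrt(d2) = 92.0575
k = (sigma1 - sigma2) / (1/sqrt(d1) - 1/sqrt(d2)) = (148.0 - 68.4) / (333.333 - 92.0575) = 0.329913 MPa*m^0.5
sigma0 = sigma1 - k/sqrt(d1) = 148.0 - 0.329913*333.333 = 38.0291 MPa
sigma_y(d3) = 38.0291 + 0.329913 / sqrt(2.7e-05) = 101.5 MPa


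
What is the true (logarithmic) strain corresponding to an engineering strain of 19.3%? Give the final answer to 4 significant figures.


epsilon_true = ln(1 + epsilon_eng)
epsilon_true = ln(1 + 0.193)
epsilon_true = 0.1765


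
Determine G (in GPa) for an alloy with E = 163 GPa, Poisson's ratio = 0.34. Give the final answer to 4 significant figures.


G = E / (2*(1+nu))
G = 163 / (2*(1+0.34))
G = 60.82 GPa


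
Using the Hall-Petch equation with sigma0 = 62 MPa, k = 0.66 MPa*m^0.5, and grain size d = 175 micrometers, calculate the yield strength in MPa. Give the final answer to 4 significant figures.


sigma_y = sigma0 + k / sqrt(d)
d = 175 um = 1.75e-04 m
sigma_y = 62 + 0.66 / sqrt(1.75e-04)
sigma_y = 111.9 MPa


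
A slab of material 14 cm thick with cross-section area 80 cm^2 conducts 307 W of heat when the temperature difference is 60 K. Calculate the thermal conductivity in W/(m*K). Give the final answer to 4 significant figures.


k = Q*L / (A*dT)
L = 0.14 m, A = 8e-03 m^2
k = 307 * 0.14 / (8e-03 * 60)
k = 89.54 W/(m*K)


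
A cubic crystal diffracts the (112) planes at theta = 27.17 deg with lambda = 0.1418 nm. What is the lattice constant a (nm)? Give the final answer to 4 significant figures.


d = lambda / (2*sin(theta))
d = 0.1418 / (2*sin(27.17 deg))
d = 0.155267 nm
a = d * sqrt(h^2+k^2+l^2) = 0.155267 * sqrt(6)
a = 0.3803 nm


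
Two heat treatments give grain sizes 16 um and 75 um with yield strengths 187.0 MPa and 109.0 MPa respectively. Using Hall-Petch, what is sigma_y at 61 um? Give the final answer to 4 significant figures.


sigma_y = sigma0 + k / sqrt(d)
1/sqrt(d1) = 1/sqrt(1.6e-05) = 250;  1/sqrt(d2) = 115.47
k = (sigma1 - sigma2) / (1/sqrt(d1) - 1/sqrt(d2)) = (187.0 - 109.0) / (250 - 115.47) = 0.579797 MPa*m^0.5
sigma0 = sigma1 - k/sqrt(d1) = 187.0 - 0.579797*250 = 42.0509 MPa
sigma_y(d3) = 42.0509 + 0.579797 / sqrt(6.1e-05) = 116.3 MPa


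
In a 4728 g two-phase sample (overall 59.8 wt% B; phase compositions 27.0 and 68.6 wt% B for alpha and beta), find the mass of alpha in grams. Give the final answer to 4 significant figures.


f_alpha = (C_beta - C0) / (C_beta - C_alpha)
f_alpha = (68.6 - 59.8) / (68.6 - 27.0) = 0.211538
m_alpha = f_alpha * m_total = 0.211538 * 4728 = 1000 g


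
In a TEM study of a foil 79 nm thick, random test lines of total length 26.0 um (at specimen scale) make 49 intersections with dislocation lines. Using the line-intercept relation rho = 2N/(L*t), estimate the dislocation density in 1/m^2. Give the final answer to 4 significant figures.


rho = 2N / (L * t)
L = 26.0 um = 2.6e-05 m, t = 79 nm = 7.9e-08 m
rho = 2 * 49 / (2.6e-05 * 7.9e-08)
rho = 4.771e+13 1/m^2


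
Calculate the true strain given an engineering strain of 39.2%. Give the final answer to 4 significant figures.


epsilon_true = ln(1 + epsilon_eng)
epsilon_true = ln(1 + 0.392)
epsilon_true = 0.3307


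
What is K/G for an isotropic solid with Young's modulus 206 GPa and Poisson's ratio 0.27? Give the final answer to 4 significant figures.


G = E / (2*(1+nu))
G = 206 / (2*(1+0.27)) = 81.1024 GPa
K = E / (3*(1-2*nu))
K = 206 / (3*(1-2*0.27)) = 149.275 GPa
K/G = 149.275 / 81.1024 = 1.841


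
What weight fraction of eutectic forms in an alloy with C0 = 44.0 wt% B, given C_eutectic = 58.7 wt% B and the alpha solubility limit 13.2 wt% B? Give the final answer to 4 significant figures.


f_primary = (C_e - C0) / (C_e - C_alpha_max)
f_primary = (58.7 - 44.0) / (58.7 - 13.2)
f_primary = 0.323077
f_eutectic = 1 - 0.323077 = 0.6769


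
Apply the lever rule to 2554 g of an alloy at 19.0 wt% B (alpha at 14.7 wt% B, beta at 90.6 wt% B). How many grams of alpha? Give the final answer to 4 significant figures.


f_alpha = (C_beta - C0) / (C_beta - C_alpha)
f_alpha = (90.6 - 19.0) / (90.6 - 14.7) = 0.943347
m_alpha = f_alpha * m_total = 0.943347 * 2554 = 2409 g


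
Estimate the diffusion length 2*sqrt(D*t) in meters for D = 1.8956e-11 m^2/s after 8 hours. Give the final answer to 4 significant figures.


t = 8 hr = 28800 s
Diffusion length = 2*sqrt(D*t)
= 2*sqrt(1.8956e-11 * 28800)
= 1.478e-03 m


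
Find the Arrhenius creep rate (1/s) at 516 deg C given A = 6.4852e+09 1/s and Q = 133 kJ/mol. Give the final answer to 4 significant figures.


rate = A * exp(-Q / (R*T))
T = 516 + 273.15 = 789.15 K
rate = 6.4852e+09 * exp(-133e3 / (8.314 * 789.15))
rate = 10.19 1/s


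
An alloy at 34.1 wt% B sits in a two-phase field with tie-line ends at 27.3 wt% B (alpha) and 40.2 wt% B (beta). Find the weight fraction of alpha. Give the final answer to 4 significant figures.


f_alpha = (C_beta - C0) / (C_beta - C_alpha)
f_alpha = (40.2 - 34.1) / (40.2 - 27.3)
f_alpha = 0.4729


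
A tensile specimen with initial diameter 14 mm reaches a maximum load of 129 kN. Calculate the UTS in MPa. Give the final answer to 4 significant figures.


A0 = pi*(d/2)^2 = pi*(14/2)^2 = 153.938 mm^2
UTS = F_max / A0 = 129*1000 / 153.938
UTS = 838 MPa


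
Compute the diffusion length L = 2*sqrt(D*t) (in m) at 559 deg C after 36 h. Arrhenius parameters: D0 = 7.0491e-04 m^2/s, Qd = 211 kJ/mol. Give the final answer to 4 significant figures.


Step 1: D = D0 * exp(-Qd/(R*T))
T = 832.15 K
D = 7.0491e-04 * exp(-211e3 / (8.314 * 832.15)) = 4.00901e-17 m^2/s
Step 2: L = 2*sqrt(D*t)
t = 36 h = 129600 s
L = 2*sqrt(4.00901e-17 * 129600) = 4.559e-06 m


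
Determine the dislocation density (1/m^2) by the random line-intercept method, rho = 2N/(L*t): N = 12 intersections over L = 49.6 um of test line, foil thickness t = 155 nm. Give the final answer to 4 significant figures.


rho = 2N / (L * t)
L = 49.6 um = 4.96e-05 m, t = 155 nm = 1.55e-07 m
rho = 2 * 12 / (4.96e-05 * 1.55e-07)
rho = 3.122e+12 1/m^2


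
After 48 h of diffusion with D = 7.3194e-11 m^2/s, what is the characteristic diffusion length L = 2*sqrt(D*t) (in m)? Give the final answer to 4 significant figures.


t = 48 hr = 172800 s
Diffusion length = 2*sqrt(D*t)
= 2*sqrt(7.3194e-11 * 172800)
= 7.113e-03 m


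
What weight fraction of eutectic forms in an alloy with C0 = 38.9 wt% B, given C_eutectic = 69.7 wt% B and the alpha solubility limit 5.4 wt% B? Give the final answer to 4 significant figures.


f_primary = (C_e - C0) / (C_e - C_alpha_max)
f_primary = (69.7 - 38.9) / (69.7 - 5.4)
f_primary = 0.479005
f_eutectic = 1 - 0.479005 = 0.521


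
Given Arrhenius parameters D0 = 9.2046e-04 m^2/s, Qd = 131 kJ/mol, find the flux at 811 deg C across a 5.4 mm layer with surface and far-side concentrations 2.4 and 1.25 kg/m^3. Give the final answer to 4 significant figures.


Step 1: D = D0 * exp(-Qd/(R*T))
T = 811 + 273.15 = 1084.15 K
D = 9.2046e-04 * exp(-131e3 / (8.314 * 1084.15)) = 4.48912e-10 m^2/s
Step 2: J = D * (C1 - C2) / dx
J = 4.48912e-10 * (2.4 - 1.25) / 5.4e-03
J = 9.56e-08 kg/(m^2*s)


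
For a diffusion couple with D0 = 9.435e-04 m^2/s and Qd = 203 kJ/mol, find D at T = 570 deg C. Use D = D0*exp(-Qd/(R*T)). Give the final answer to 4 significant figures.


D = D0 * exp(-Qd / (R*T))
T = 843.15 K
D = 9.435e-04 * exp(-203e3 / (8.314 * 843.15))
D = 2.501e-16 m^2/s


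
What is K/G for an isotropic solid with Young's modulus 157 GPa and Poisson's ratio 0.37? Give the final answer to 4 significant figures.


G = E / (2*(1+nu))
G = 157 / (2*(1+0.37)) = 57.2993 GPa
K = E / (3*(1-2*nu))
K = 157 / (3*(1-2*0.37)) = 201.282 GPa
K/G = 201.282 / 57.2993 = 3.513


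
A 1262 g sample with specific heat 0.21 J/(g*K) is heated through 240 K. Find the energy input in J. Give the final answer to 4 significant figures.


Q = m * cp * dT
Q = 1262 * 0.21 * 240
Q = 63600 J


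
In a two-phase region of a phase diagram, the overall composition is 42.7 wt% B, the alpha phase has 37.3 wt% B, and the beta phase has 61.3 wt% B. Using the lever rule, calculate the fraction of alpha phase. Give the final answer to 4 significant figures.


f_alpha = (C_beta - C0) / (C_beta - C_alpha)
f_alpha = (61.3 - 42.7) / (61.3 - 37.3)
f_alpha = 0.775


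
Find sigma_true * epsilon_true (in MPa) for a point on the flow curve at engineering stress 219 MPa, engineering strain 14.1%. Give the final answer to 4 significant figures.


sigma_true = sigma_eng * (1 + epsilon_eng)
sigma_true = 219 * (1 + 0.141) = 249.879 MPa
epsilon_true = ln(1 + epsilon_eng)
epsilon_true = ln(1 + 0.141) = 0.131905
sigma_true * epsilon_true = 249.879 * 0.131905 = 32.96 MPa


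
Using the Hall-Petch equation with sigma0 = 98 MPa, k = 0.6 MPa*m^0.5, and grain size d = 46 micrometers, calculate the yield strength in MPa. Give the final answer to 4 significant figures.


sigma_y = sigma0 + k / sqrt(d)
d = 46 um = 4.6e-05 m
sigma_y = 98 + 0.6 / sqrt(4.6e-05)
sigma_y = 186.5 MPa


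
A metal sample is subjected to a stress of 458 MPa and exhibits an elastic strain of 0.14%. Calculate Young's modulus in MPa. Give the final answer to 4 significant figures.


E = sigma / epsilon
epsilon = 0.14% = 1.4e-03
E = 458 / 1.4e-03
E = 327100 MPa


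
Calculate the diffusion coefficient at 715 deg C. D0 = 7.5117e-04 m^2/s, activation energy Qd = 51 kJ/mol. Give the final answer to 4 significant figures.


D = D0 * exp(-Qd / (R*T))
T = 988.15 K
D = 7.5117e-04 * exp(-51e3 / (8.314 * 988.15))
D = 1.513e-06 m^2/s


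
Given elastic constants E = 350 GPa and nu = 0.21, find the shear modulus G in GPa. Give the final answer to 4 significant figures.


G = E / (2*(1+nu))
G = 350 / (2*(1+0.21))
G = 144.6 GPa


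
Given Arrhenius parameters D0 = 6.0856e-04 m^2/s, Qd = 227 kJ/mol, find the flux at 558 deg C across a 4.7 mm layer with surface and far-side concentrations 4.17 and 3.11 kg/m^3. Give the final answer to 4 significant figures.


Step 1: D = D0 * exp(-Qd/(R*T))
T = 558 + 273.15 = 831.15 K
D = 6.0856e-04 * exp(-227e3 / (8.314 * 831.15)) = 3.29378e-18 m^2/s
Step 2: J = D * (C1 - C2) / dx
J = 3.29378e-18 * (4.17 - 3.11) / 4.7e-03
J = 7.429e-16 kg/(m^2*s)


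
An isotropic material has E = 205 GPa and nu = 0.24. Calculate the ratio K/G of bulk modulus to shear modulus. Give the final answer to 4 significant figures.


G = E / (2*(1+nu))
G = 205 / (2*(1+0.24)) = 82.6613 GPa
K = E / (3*(1-2*nu))
K = 205 / (3*(1-2*0.24)) = 131.41 GPa
K/G = 131.41 / 82.6613 = 1.59


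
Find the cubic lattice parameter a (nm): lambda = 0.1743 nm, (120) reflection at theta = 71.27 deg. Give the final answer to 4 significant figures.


d = lambda / (2*sin(theta))
d = 0.1743 / (2*sin(71.27 deg))
d = 0.0920233 nm
a = d * sqrt(h^2+k^2+l^2) = 0.0920233 * sqrt(5)
a = 0.2058 nm


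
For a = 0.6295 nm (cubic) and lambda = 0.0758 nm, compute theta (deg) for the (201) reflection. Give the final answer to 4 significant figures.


d = a / sqrt(h^2+k^2+l^2)
d = 0.6295 / sqrt(5) = 0.281521 nm
lambda = 2*d*sin(theta)  =>  sin(theta) = lambda / (2*d)
sin(theta) = 0.0758 / (2 * 0.281521) = 0.134626
theta = 7.737 deg


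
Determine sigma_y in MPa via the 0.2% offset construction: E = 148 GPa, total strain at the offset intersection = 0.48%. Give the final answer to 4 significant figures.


Offset strain = 0.002
Elastic strain at yield = total_strain - offset = 4.8e-03 - 0.002 = 2.8e-03
sigma_y = E * elastic_strain = 148000 * 2.8e-03
sigma_y = 414.4 MPa


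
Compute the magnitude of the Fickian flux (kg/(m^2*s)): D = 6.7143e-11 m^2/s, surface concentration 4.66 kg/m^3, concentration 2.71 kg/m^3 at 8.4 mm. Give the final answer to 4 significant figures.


J = -D * (dC/dx) = D * (C1 - C2) / dx
J = 6.7143e-11 * (4.66 - 2.71) / 8.4e-03
J = 1.559e-08 kg/(m^2*s)


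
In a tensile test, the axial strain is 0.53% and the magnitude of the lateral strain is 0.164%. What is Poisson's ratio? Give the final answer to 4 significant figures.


nu = -epsilon_lat / epsilon_axial
Lateral strain is contraction (negative), so using magnitudes:
nu = 0.164 / 0.53
nu = 0.3094


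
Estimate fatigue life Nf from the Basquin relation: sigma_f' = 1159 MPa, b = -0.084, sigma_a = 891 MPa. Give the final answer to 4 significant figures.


sigma_a = sigma_f' * (2*Nf)^b
2*Nf = (sigma_a / sigma_f')^(1/b)
2*Nf = (891 / 1159)^(1/-0.084)
2*Nf = 22.8872
Nf = 11.44 cycles


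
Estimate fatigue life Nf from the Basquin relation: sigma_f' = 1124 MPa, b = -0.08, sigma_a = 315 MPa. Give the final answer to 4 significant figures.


sigma_a = sigma_f' * (2*Nf)^b
2*Nf = (sigma_a / sigma_f')^(1/b)
2*Nf = (315 / 1124)^(1/-0.08)
2*Nf = 8.04817e+06
Nf = 4.024e+06 cycles


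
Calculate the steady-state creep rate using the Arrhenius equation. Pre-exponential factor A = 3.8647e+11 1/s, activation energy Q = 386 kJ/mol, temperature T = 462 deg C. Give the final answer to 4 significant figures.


rate = A * exp(-Q / (R*T))
T = 462 + 273.15 = 735.15 K
rate = 3.8647e+11 * exp(-386e3 / (8.314 * 735.15))
rate = 1.444e-16 1/s


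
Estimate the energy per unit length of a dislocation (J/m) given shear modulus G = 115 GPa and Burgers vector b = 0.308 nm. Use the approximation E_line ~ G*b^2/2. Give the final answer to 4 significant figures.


E = G*b^2/2
b = 0.308 nm = 3.08e-10 m
G = 115 GPa = 1.15e+11 Pa
E = 0.5 * 1.15e+11 * (3.08e-10)^2
E = 5.455e-09 J/m


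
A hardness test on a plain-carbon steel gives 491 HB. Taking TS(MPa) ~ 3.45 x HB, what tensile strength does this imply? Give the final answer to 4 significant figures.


TS (MPa) = 3.45 * HB
TS = 3.45 * 491
TS = 1694 MPa


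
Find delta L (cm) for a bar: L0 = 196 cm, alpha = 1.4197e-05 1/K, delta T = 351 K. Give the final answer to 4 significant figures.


dL = L0 * alpha * dT
dL = 196 * 1.4197e-05 * 351
dL = 0.9767 cm


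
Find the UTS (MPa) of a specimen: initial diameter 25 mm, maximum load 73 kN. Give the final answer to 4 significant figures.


A0 = pi*(d/2)^2 = pi*(25/2)^2 = 490.874 mm^2
UTS = F_max / A0 = 73*1000 / 490.874
UTS = 148.7 MPa


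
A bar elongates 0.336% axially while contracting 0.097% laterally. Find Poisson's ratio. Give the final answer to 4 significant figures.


nu = -epsilon_lat / epsilon_axial
Lateral strain is contraction (negative), so using magnitudes:
nu = 0.097 / 0.336
nu = 0.2887


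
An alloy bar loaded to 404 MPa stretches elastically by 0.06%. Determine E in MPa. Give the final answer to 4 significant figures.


E = sigma / epsilon
epsilon = 0.06% = 6e-04
E = 404 / 6e-04
E = 673300 MPa


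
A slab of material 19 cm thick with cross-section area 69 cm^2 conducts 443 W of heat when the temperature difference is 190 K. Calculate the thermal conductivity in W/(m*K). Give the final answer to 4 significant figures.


k = Q*L / (A*dT)
L = 0.19 m, A = 6.9e-03 m^2
k = 443 * 0.19 / (6.9e-03 * 190)
k = 64.2 W/(m*K)


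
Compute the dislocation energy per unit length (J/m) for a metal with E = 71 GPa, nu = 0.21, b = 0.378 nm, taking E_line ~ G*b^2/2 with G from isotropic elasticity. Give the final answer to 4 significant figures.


Step 1: G = E / (2*(1+nu))
G = 71 / (2*(1+0.21)) = 29.3388 GPa = 2.93388e+10 Pa
Step 2: E_line = G*b^2/2
b = 0.378 nm = 3.78e-10 m
E_line = 0.5 * 2.93388e+10 * (3.78e-10)^2 = 2.096e-09 J/m


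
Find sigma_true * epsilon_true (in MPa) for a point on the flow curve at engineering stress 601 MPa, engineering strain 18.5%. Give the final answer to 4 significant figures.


sigma_true = sigma_eng * (1 + epsilon_eng)
sigma_true = 601 * (1 + 0.185) = 712.185 MPa
epsilon_true = ln(1 + epsilon_eng)
epsilon_true = ln(1 + 0.185) = 0.169743
sigma_true * epsilon_true = 712.185 * 0.169743 = 120.9 MPa


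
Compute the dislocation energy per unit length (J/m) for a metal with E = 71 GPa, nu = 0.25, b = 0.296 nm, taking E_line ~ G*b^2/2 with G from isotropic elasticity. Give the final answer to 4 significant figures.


Step 1: G = E / (2*(1+nu))
G = 71 / (2*(1+0.25)) = 28.4 GPa = 2.84e+10 Pa
Step 2: E_line = G*b^2/2
b = 0.296 nm = 2.96e-10 m
E_line = 0.5 * 2.84e+10 * (2.96e-10)^2 = 1.244e-09 J/m


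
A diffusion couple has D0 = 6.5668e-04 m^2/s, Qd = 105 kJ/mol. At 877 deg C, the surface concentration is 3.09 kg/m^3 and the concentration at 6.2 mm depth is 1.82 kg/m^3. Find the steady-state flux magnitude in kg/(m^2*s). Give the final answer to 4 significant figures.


Step 1: D = D0 * exp(-Qd/(R*T))
T = 877 + 273.15 = 1150.15 K
D = 6.5668e-04 * exp(-105e3 / (8.314 * 1150.15)) = 1.11829e-08 m^2/s
Step 2: J = D * (C1 - C2) / dx
J = 1.11829e-08 * (3.09 - 1.82) / 6.2e-03
J = 2.291e-06 kg/(m^2*s)


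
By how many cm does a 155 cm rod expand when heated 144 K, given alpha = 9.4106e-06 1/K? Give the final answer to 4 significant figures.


dL = L0 * alpha * dT
dL = 155 * 9.4106e-06 * 144
dL = 0.21 cm


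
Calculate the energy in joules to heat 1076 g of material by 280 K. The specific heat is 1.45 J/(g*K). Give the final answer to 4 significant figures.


Q = m * cp * dT
Q = 1076 * 1.45 * 280
Q = 436900 J


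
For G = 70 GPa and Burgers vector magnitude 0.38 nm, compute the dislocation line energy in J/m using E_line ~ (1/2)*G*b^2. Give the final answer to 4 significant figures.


E = G*b^2/2
b = 0.38 nm = 3.8e-10 m
G = 70 GPa = 7e+10 Pa
E = 0.5 * 7e+10 * (3.8e-10)^2
E = 5.054e-09 J/m


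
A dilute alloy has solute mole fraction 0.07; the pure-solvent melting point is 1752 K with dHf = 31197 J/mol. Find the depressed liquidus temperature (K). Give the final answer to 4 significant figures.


dT = R*Tm^2*x / dHf
dT = 8.314 * 1752^2 * 0.07 / 31197
dT = 57.2616 K
T_new = 1752 - 57.2616 = 1695 K


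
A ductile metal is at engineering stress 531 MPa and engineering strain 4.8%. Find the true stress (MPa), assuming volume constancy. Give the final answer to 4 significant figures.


sigma_true = sigma_eng * (1 + epsilon_eng)
sigma_true = 531 * (1 + 0.048)
sigma_true = 556.5 MPa


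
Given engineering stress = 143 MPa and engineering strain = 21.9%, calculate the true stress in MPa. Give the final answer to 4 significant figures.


sigma_true = sigma_eng * (1 + epsilon_eng)
sigma_true = 143 * (1 + 0.219)
sigma_true = 174.3 MPa


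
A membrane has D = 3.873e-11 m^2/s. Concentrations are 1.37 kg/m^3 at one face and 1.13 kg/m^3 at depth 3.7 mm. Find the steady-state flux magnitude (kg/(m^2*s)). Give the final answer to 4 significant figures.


J = -D * (dC/dx) = D * (C1 - C2) / dx
J = 3.873e-11 * (1.37 - 1.13) / 3.7e-03
J = 2.512e-09 kg/(m^2*s)


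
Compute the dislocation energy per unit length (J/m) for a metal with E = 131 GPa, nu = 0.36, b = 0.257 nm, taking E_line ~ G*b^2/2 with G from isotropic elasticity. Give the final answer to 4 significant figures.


Step 1: G = E / (2*(1+nu))
G = 131 / (2*(1+0.36)) = 48.1618 GPa = 4.81618e+10 Pa
Step 2: E_line = G*b^2/2
b = 0.257 nm = 2.57e-10 m
E_line = 0.5 * 4.81618e+10 * (2.57e-10)^2 = 1.591e-09 J/m


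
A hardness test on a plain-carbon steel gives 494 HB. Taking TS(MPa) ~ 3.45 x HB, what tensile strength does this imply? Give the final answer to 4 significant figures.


TS (MPa) = 3.45 * HB
TS = 3.45 * 494
TS = 1704 MPa


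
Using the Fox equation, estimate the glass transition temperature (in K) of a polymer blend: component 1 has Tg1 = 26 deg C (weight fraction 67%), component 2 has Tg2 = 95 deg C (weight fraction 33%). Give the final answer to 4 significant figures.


1/Tg = w1/Tg1 + w2/Tg2 (in Kelvin)
Tg1 = 299.15 K, Tg2 = 368.15 K
1/Tg = 0.67/299.15 + 0.33/368.15
Tg = 318.9 K


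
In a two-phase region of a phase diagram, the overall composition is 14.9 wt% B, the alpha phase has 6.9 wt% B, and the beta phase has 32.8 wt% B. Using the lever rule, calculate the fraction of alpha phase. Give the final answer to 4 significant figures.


f_alpha = (C_beta - C0) / (C_beta - C_alpha)
f_alpha = (32.8 - 14.9) / (32.8 - 6.9)
f_alpha = 0.6911


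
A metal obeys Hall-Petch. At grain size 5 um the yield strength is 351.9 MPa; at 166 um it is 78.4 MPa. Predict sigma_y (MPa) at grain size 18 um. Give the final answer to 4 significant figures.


sigma_y = sigma0 + k / sqrt(d)
1/sqrt(d1) = 1/sqrt(5e-06) = 447.214;  1/sqrt(d2) = 77.6151
k = (sigma1 - sigma2) / (1/sqrt(d1) - 1/sqrt(d2)) = (351.9 - 78.4) / (447.214 - 77.6151) = 0.739992 MPa*m^0.5
sigma0 = sigma1 - k/sqrt(d1) = 351.9 - 0.739992*447.214 = 20.9655 MPa
sigma_y(d3) = 20.9655 + 0.739992 / sqrt(1.8e-05) = 195.4 MPa


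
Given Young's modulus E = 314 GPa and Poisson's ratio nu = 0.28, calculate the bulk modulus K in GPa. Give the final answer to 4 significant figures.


K = E / (3*(1-2*nu))
K = 314 / (3*(1-2*0.28))
K = 237.9 GPa


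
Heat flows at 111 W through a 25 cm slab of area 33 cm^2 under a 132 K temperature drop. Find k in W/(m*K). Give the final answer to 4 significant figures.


k = Q*L / (A*dT)
L = 0.25 m, A = 3.3e-03 m^2
k = 111 * 0.25 / (3.3e-03 * 132)
k = 63.71 W/(m*K)


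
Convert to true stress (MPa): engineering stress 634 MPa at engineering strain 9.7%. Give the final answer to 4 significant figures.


sigma_true = sigma_eng * (1 + epsilon_eng)
sigma_true = 634 * (1 + 0.097)
sigma_true = 695.5 MPa


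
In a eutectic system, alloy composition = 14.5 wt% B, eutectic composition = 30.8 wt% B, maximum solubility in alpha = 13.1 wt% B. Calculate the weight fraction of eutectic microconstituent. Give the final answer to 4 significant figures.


f_primary = (C_e - C0) / (C_e - C_alpha_max)
f_primary = (30.8 - 14.5) / (30.8 - 13.1)
f_primary = 0.920904
f_eutectic = 1 - 0.920904 = 0.0791


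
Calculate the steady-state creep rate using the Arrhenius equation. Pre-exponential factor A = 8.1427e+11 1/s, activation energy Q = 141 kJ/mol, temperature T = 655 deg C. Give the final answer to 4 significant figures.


rate = A * exp(-Q / (R*T))
T = 655 + 273.15 = 928.15 K
rate = 8.1427e+11 * exp(-141e3 / (8.314 * 928.15))
rate = 9446 1/s


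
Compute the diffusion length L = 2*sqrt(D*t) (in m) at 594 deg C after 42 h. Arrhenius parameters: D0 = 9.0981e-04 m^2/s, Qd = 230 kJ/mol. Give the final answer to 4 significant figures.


Step 1: D = D0 * exp(-Qd/(R*T))
T = 867.15 K
D = 9.0981e-04 * exp(-230e3 / (8.314 * 867.15)) = 1.2703e-17 m^2/s
Step 2: L = 2*sqrt(D*t)
t = 42 h = 151200 s
L = 2*sqrt(1.2703e-17 * 151200) = 2.772e-06 m


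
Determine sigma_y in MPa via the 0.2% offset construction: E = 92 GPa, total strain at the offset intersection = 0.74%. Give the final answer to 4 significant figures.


Offset strain = 0.002
Elastic strain at yield = total_strain - offset = 7.4e-03 - 0.002 = 5.4e-03
sigma_y = E * elastic_strain = 92000 * 5.4e-03
sigma_y = 496.8 MPa


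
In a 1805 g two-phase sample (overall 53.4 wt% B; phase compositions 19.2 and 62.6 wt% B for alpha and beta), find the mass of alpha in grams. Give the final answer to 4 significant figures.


f_alpha = (C_beta - C0) / (C_beta - C_alpha)
f_alpha = (62.6 - 53.4) / (62.6 - 19.2) = 0.211982
m_alpha = f_alpha * m_total = 0.211982 * 1805 = 382.6 g


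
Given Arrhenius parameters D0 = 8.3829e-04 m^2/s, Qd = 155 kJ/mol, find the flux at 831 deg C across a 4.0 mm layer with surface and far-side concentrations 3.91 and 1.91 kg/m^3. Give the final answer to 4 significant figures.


Step 1: D = D0 * exp(-Qd/(R*T))
T = 831 + 273.15 = 1104.15 K
D = 8.3829e-04 * exp(-155e3 / (8.314 * 1104.15)) = 3.89456e-11 m^2/s
Step 2: J = D * (C1 - C2) / dx
J = 3.89456e-11 * (3.91 - 1.91) / 4e-03
J = 1.947e-08 kg/(m^2*s)


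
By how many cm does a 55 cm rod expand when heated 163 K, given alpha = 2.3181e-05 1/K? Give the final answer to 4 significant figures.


dL = L0 * alpha * dT
dL = 55 * 2.3181e-05 * 163
dL = 0.2078 cm


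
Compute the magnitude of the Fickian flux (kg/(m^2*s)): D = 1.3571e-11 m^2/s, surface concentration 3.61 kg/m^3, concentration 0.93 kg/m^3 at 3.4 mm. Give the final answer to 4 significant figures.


J = -D * (dC/dx) = D * (C1 - C2) / dx
J = 1.3571e-11 * (3.61 - 0.93) / 3.4e-03
J = 1.07e-08 kg/(m^2*s)


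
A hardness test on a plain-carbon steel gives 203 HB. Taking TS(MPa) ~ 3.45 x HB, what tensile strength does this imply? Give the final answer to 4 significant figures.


TS (MPa) = 3.45 * HB
TS = 3.45 * 203
TS = 700.4 MPa


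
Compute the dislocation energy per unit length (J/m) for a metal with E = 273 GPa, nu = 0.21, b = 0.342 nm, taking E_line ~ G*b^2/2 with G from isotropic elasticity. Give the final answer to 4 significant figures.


Step 1: G = E / (2*(1+nu))
G = 273 / (2*(1+0.21)) = 112.81 GPa = 1.1281e+11 Pa
Step 2: E_line = G*b^2/2
b = 0.342 nm = 3.42e-10 m
E_line = 0.5 * 1.1281e+11 * (3.42e-10)^2 = 6.597e-09 J/m


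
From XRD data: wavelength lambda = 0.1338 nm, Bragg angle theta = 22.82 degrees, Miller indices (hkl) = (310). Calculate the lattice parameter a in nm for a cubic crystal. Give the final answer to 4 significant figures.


d = lambda / (2*sin(theta))
d = 0.1338 / (2*sin(22.82 deg))
d = 0.172495 nm
a = d * sqrt(h^2+k^2+l^2) = 0.172495 * sqrt(10)
a = 0.5455 nm


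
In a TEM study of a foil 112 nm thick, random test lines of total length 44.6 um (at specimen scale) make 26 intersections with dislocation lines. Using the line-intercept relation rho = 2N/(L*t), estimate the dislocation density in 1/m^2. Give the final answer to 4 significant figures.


rho = 2N / (L * t)
L = 44.6 um = 4.46e-05 m, t = 112 nm = 1.12e-07 m
rho = 2 * 26 / (4.46e-05 * 1.12e-07)
rho = 1.041e+13 1/m^2


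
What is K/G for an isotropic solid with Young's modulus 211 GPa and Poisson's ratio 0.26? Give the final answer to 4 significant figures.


G = E / (2*(1+nu))
G = 211 / (2*(1+0.26)) = 83.7302 GPa
K = E / (3*(1-2*nu))
K = 211 / (3*(1-2*0.26)) = 146.528 GPa
K/G = 146.528 / 83.7302 = 1.75


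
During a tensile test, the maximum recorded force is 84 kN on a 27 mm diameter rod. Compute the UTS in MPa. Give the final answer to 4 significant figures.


A0 = pi*(d/2)^2 = pi*(27/2)^2 = 572.555 mm^2
UTS = F_max / A0 = 84*1000 / 572.555
UTS = 146.7 MPa


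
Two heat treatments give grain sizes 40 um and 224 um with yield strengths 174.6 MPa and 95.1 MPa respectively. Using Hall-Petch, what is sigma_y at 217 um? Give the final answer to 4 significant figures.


sigma_y = sigma0 + k / sqrt(d)
1/sqrt(d1) = 1/sqrt(4e-05) = 158.114;  1/sqrt(d2) = 66.8153
k = (sigma1 - sigma2) / (1/sqrt(d1) - 1/sqrt(d2)) = (174.6 - 95.1) / (158.114 - 66.8153) = 0.870769 MPa*m^0.5
sigma0 = sigma1 - k/sqrt(d1) = 174.6 - 0.870769*158.114 = 36.9193 MPa
sigma_y(d3) = 36.9193 + 0.870769 / sqrt(2.17e-04) = 96.03 MPa


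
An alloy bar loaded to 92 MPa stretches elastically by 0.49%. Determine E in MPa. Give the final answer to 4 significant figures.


E = sigma / epsilon
epsilon = 0.49% = 4.9e-03
E = 92 / 4.9e-03
E = 18780 MPa


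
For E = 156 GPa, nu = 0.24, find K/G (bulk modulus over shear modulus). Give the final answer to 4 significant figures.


G = E / (2*(1+nu))
G = 156 / (2*(1+0.24)) = 62.9032 GPa
K = E / (3*(1-2*nu))
K = 156 / (3*(1-2*0.24)) = 100 GPa
K/G = 100 / 62.9032 = 1.59


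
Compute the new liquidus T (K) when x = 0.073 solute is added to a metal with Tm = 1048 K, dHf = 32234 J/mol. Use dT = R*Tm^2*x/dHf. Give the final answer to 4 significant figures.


dT = R*Tm^2*x / dHf
dT = 8.314 * 1048^2 * 0.073 / 32234
dT = 20.6796 K
T_new = 1048 - 20.6796 = 1027 K


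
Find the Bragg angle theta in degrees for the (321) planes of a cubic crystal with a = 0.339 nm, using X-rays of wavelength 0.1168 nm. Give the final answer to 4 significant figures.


d = a / sqrt(h^2+k^2+l^2)
d = 0.339 / sqrt(14) = 0.0906016 nm
lambda = 2*d*sin(theta)  =>  sin(theta) = lambda / (2*d)
sin(theta) = 0.1168 / (2 * 0.0906016) = 0.644581
theta = 40.13 deg


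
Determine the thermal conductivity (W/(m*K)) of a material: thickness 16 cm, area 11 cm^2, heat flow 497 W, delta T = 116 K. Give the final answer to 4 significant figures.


k = Q*L / (A*dT)
L = 0.16 m, A = 1.1e-03 m^2
k = 497 * 0.16 / (1.1e-03 * 116)
k = 623.2 W/(m*K)


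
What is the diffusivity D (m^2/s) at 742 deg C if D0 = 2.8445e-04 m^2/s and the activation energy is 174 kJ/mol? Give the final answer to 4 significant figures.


D = D0 * exp(-Qd / (R*T))
T = 1015.15 K
D = 2.8445e-04 * exp(-174e3 / (8.314 * 1015.15))
D = 3.166e-13 m^2/s


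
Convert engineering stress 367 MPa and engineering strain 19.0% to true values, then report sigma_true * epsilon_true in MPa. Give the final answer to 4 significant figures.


sigma_true = sigma_eng * (1 + epsilon_eng)
sigma_true = 367 * (1 + 0.19) = 436.73 MPa
epsilon_true = ln(1 + epsilon_eng)
epsilon_true = ln(1 + 0.19) = 0.173953
sigma_true * epsilon_true = 436.73 * 0.173953 = 75.97 MPa


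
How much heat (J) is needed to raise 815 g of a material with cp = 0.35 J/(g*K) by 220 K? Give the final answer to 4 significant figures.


Q = m * cp * dT
Q = 815 * 0.35 * 220
Q = 62760 J


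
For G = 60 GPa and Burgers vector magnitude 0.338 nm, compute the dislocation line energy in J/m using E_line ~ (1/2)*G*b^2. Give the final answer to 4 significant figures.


E = G*b^2/2
b = 0.338 nm = 3.38e-10 m
G = 60 GPa = 6e+10 Pa
E = 0.5 * 6e+10 * (3.38e-10)^2
E = 3.427e-09 J/m


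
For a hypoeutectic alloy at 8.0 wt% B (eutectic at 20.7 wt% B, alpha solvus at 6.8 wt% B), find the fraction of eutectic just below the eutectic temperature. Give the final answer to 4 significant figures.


f_primary = (C_e - C0) / (C_e - C_alpha_max)
f_primary = (20.7 - 8.0) / (20.7 - 6.8)
f_primary = 0.913669
f_eutectic = 1 - 0.913669 = 0.08633


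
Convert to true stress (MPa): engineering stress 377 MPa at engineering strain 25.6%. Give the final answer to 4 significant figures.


sigma_true = sigma_eng * (1 + epsilon_eng)
sigma_true = 377 * (1 + 0.256)
sigma_true = 473.5 MPa


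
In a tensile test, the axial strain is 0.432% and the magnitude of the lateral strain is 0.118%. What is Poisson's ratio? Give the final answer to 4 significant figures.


nu = -epsilon_lat / epsilon_axial
Lateral strain is contraction (negative), so using magnitudes:
nu = 0.118 / 0.432
nu = 0.2731


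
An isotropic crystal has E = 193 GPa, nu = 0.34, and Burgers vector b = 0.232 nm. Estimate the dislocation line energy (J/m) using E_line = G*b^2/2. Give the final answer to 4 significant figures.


Step 1: G = E / (2*(1+nu))
G = 193 / (2*(1+0.34)) = 72.0149 GPa = 7.20149e+10 Pa
Step 2: E_line = G*b^2/2
b = 0.232 nm = 2.32e-10 m
E_line = 0.5 * 7.20149e+10 * (2.32e-10)^2 = 1.938e-09 J/m


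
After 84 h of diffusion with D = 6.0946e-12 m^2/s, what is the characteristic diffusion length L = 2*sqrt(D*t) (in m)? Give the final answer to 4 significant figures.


t = 84 hr = 302400 s
Diffusion length = 2*sqrt(D*t)
= 2*sqrt(6.0946e-12 * 302400)
= 2.715e-03 m


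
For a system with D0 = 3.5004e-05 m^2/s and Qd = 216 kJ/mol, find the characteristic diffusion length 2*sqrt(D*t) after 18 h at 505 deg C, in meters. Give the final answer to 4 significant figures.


Step 1: D = D0 * exp(-Qd/(R*T))
T = 778.15 K
D = 3.5004e-05 * exp(-216e3 / (8.314 * 778.15)) = 1.1072e-19 m^2/s
Step 2: L = 2*sqrt(D*t)
t = 18 h = 64800 s
L = 2*sqrt(1.1072e-19 * 64800) = 1.694e-07 m


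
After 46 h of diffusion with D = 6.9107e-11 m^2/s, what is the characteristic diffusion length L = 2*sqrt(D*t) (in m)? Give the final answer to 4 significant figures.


t = 46 hr = 165600 s
Diffusion length = 2*sqrt(D*t)
= 2*sqrt(6.9107e-11 * 165600)
= 6.766e-03 m


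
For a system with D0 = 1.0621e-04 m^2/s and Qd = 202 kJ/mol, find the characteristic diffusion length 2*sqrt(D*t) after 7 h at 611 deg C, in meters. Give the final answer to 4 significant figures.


Step 1: D = D0 * exp(-Qd/(R*T))
T = 884.15 K
D = 1.0621e-04 * exp(-202e3 / (8.314 * 884.15)) = 1.23535e-16 m^2/s
Step 2: L = 2*sqrt(D*t)
t = 7 h = 25200 s
L = 2*sqrt(1.23535e-16 * 25200) = 3.529e-06 m


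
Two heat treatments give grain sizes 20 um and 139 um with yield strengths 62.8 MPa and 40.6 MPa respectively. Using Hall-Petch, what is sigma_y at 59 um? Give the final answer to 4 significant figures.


sigma_y = sigma0 + k / sqrt(d)
1/sqrt(d1) = 1/sqrt(2e-05) = 223.607;  1/sqrt(d2) = 84.8189
k = (sigma1 - sigma2) / (1/sqrt(d1) - 1/sqrt(d2)) = (62.8 - 40.6) / (223.607 - 84.8189) = 0.159956 MPa*m^0.5
sigma0 = sigma1 - k/sqrt(d1) = 62.8 - 0.159956*223.607 = 27.0327 MPa
sigma_y(d3) = 27.0327 + 0.159956 / sqrt(5.9e-05) = 47.86 MPa


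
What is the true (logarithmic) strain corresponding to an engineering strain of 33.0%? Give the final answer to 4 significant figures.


epsilon_true = ln(1 + epsilon_eng)
epsilon_true = ln(1 + 0.33)
epsilon_true = 0.2852


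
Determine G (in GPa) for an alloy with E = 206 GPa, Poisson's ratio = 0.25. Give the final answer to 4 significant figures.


G = E / (2*(1+nu))
G = 206 / (2*(1+0.25))
G = 82.4 GPa


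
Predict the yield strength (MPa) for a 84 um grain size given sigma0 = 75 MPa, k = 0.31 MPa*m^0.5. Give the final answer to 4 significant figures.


sigma_y = sigma0 + k / sqrt(d)
d = 84 um = 8.4e-05 m
sigma_y = 75 + 0.31 / sqrt(8.4e-05)
sigma_y = 108.8 MPa


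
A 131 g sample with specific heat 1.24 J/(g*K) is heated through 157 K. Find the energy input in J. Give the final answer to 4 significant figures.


Q = m * cp * dT
Q = 131 * 1.24 * 157
Q = 25500 J


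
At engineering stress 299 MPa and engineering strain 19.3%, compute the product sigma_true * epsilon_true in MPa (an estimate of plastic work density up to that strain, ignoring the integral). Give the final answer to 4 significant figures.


sigma_true = sigma_eng * (1 + epsilon_eng)
sigma_true = 299 * (1 + 0.193) = 356.707 MPa
epsilon_true = ln(1 + epsilon_eng)
epsilon_true = ln(1 + 0.193) = 0.176471
sigma_true * epsilon_true = 356.707 * 0.176471 = 62.95 MPa


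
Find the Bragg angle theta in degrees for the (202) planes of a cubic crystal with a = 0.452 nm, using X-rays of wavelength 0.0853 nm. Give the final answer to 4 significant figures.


d = a / sqrt(h^2+k^2+l^2)
d = 0.452 / sqrt(8) = 0.159806 nm
lambda = 2*d*sin(theta)  =>  sin(theta) = lambda / (2*d)
sin(theta) = 0.0853 / (2 * 0.159806) = 0.266886
theta = 15.48 deg


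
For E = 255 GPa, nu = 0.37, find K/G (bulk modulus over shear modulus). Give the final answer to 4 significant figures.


G = E / (2*(1+nu))
G = 255 / (2*(1+0.37)) = 93.0657 GPa
K = E / (3*(1-2*nu))
K = 255 / (3*(1-2*0.37)) = 326.923 GPa
K/G = 326.923 / 93.0657 = 3.513


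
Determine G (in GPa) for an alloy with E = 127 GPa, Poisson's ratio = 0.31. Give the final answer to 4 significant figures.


G = E / (2*(1+nu))
G = 127 / (2*(1+0.31))
G = 48.47 GPa


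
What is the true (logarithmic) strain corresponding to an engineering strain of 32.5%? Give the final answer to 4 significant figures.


epsilon_true = ln(1 + epsilon_eng)
epsilon_true = ln(1 + 0.325)
epsilon_true = 0.2814
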